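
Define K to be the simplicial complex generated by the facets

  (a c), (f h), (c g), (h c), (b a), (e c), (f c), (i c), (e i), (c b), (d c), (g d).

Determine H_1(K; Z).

Take the total order a < b < c < d < e < f < g < h < i on the vertex set. Then K (dimension 1) consists of the simplices:

  0-simplices (9): a, b, c, d, e, f, g, h, i
  1-simplices (12): ab, ac, bc, cd, ce, cf, cg, ch, ci, dg, ei, fh

giving chain groups C_0 ≅ Z^9, C_1 ≅ Z^12.

The boundary map ∂_1: C_1 → C_0 sends each edge [p,q] (with p < q) to q − p.
As a 9×12 matrix over Z this has rank 8, with invariant factors (1,1,1,1,1,1,1,1).

Computing H_k = (kernel of ∂_k) / (image of ∂_{k+1}):

  H_1: rank ker ∂_1 − rank ∂_2 = (12 − 8) − 0 = 4, and there is no ∂_2, so H_1 ≅ Z^4.

H_1 ≅ Z^4.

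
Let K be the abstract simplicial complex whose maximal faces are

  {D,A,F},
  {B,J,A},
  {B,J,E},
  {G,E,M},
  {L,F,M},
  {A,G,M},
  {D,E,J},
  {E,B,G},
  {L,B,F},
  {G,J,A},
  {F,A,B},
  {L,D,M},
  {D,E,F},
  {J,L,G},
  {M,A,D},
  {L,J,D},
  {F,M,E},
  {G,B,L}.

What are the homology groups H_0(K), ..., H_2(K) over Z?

H_0 = Z,  H_1 = Z ⊕ Z/2,  H_2 = 0.

Take the total order A < B < D < E < F < G < J < L < M on the vertex set. Then K (dimension 2) consists of the simplices:

  0-simplices (9): A, B, D, E, F, G, J, L, M
  1-simplices (27): AB, AD, AF, AG, AJ, AM, BE, BF, BG, BJ, BL, DE, DF, DJ, DL, DM, EF, EG, EJ, EM, FL, FM, GJ, GL, GM, JL, LM
  2-simplices (18): ABF, ABJ, ADF, ADM, AGJ, AGM, BEG, BEJ, BFL, BGL, DEF, DEJ, DJL, DLM, EFM, EGM, FLM, GJL

giving chain groups C_0 ≅ Z^9, C_1 ≅ Z^27, C_2 ≅ Z^18.

The boundary map ∂_1: C_1 → C_0 maps an edge to its endpoints' difference, ∂[p,q] = q − p.
This gives a 9×27 integer matrix of rank 8; reducing to Smith normal form yields diagonal entries (1,1,1,1,1,1,1,1).

Boundary ∂_2: C_2 → C_1 acts by ∂[p,q,r] = [q,r] − [p,r] + [p,q]. For instance
  ∂AGJ = GJ − AJ + AG,
  ∂DEJ = EJ − DJ + DE.
The resulting 27×18 matrix has rank 18, and its Smith normal form has invariant factors (1,1,1,1,1,1,1,1,1,1,1,1,1,1,1,1,1,2).

Now H_k = ker ∂_k / im ∂_{k+1}, so:

  H_0: rank C_0 − rank ∂_1 = 9 − 8 = 1, and the invariant factors of ∂_1 are all 1, so H_0 = Z.
  H_1: rank ker ∂_1 − rank ∂_2 = (27 − 8) − 18 = 1, and ∂_2 has invariant factor 2 > 1, so H_1 = Z ⊕ Z/2.
  H_2: rank ker ∂_2 − rank ∂_3 = (18 − 18) − 0 = 0, and there is no ∂_3, so H_2 = 0.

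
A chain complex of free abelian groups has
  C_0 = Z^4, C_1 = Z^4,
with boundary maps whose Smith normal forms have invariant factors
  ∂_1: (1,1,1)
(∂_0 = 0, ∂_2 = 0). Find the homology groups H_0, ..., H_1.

H_0 ≅ Z,  H_1 ≅ Z.

H_0: b_0 = 4 − 0 − 3 = 1; torsion from ∂_1 factors > 1: none. So H_0 ≅ Z.
H_1: b_1 = 4 − 3 − 0 = 1; torsion from ∂_2 factors > 1: none. So H_1 ≅ Z.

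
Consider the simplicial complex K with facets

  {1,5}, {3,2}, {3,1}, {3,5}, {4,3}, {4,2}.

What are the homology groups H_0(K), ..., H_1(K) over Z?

Fix the vertex order 1 < 2 < 3 < 4 < 5 and write every simplex with vertices in increasing order. Then dim K = 1 and the simplices of K are:

  0-simplices (5): [1], [2], [3], [4], [5]
  1-simplices (6): [1,3], [1,5], [2,3], [2,4], [3,4], [3,5]

so the chain groups are C_0 ≅ Z^5, C_1 ≅ Z^6.

∂_1: C_1 → C_0 is given by ∂[p,q] = [q] − [p].
As a 5×6 matrix over Z this has rank 4, with invariant factors (1,1,1,1).

Computing H_k = (kernel of ∂_k) / (image of ∂_{k+1}):

  H_0: rank C_0 − rank ∂_1 = 5 − 4 = 1, and the invariant factors of ∂_1 are all 1, so H_0 = Z.
  H_1: rank ker ∂_1 − rank ∂_2 = (6 − 4) − 0 = 2, and there is no ∂_2, so H_1 = Z^2.

H_0 = Z,  H_1 = Z^2.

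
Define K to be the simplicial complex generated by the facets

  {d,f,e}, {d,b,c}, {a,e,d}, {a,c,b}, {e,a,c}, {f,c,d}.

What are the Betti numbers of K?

b_0 = 1, b_1 = 1, b_2 = 0.

Take the total order a < b < c < d < e < f on the vertex set. Then K (dimension 2) consists of the simplices:

  0-simplices (6): a, b, c, d, e, f
  1-simplices (12): ab, ac, ad, ae, bc, bd, cd, ce, cf, de, df, ef
  2-simplices (6): abc, ace, ade, bcd, cdf, def

giving chain groups C_0 ≅ Z^6, C_1 ≅ Z^12, C_2 ≅ Z^6.

The boundary map ∂_1: C_1 → C_0 is given by ∂[p,q] = [q] − [p]. For instance
  ∂df = f − d.
This gives a 6×12 integer matrix of rank 5; reducing to Smith normal form yields diagonal entries (1,1,1,1,1).

Boundary ∂_2: C_2 → C_1 sends each 2-simplex [p,q,r] to [q,r] − [p,r] + [p,q]. For instance
  ∂ade = de − ae + ad,
  ∂ace = ce − ae + ac.
This gives a 12×6 integer matrix of rank 6; reducing to Smith normal form yields diagonal entries (1,1,1,1,1,1).

Reading off H_k = ker ∂_k / im ∂_{k+1}:

  H_0: rank C_0 − rank ∂_1 = 6 − 5 = 1, and the invariant factors of ∂_1 are all 1, so H_0 ≅ Z.
  H_1: rank ker ∂_1 − rank ∂_2 = (12 − 5) − 6 = 1, and the invariant factors of ∂_2 are all 1, so H_1 ≅ Z.
  H_2: rank ker ∂_2 − rank ∂_3 = (6 − 6) − 0 = 0, and there is no ∂_3, so H_2 ≅ 0.

Hence the Betti numbers are b_0 = 1, b_1 = 1, b_2 = 0.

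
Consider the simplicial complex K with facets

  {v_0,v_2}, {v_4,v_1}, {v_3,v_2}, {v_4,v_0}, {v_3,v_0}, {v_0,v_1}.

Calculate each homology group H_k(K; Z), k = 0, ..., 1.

H_0 ≅ Z,  H_1 ≅ Z^2.

K has 5 vertices, 6 edges.
rank ∂_0 = 0, rank ∂_1 = 4 ⇒ b_0 = 5 − 0 − 4 = 1; all invariant factors of ∂_1 are 1 so no torsion. So H_0 ≅ Z.
rank ∂_1 = 4, rank ∂_2 = 0 ⇒ b_1 = 6 − 4 − 0 = 2. So H_1 ≅ Z^2.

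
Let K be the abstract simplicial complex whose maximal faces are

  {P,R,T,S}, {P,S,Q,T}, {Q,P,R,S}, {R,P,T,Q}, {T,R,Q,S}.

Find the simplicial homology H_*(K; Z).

Take the total order P < Q < R < S < T on the vertex set. Then K (dimension 3) consists of the simplices:

  0-simplices (5): P, Q, R, S, T
  1-simplices (10): PQ, PR, PS, PT, QR, QS, QT, RS, RT, ST
  2-simplices (10): PQR, PQS, PQT, PRS, PRT, PST, QRS, QRT, QST, RST
  3-simplices (5): PQRS, PQRT, PQST, PRST, QRST

so the chain groups are C_0 ≅ Z^5, C_1 ≅ Z^10, C_2 ≅ Z^10, C_3 ≅ Z^5.

∂_1: C_1 → C_0 is given by ∂[p,q] = [q] − [p]. For instance
  ∂PQ = Q − P.
The resulting 5×10 matrix has rank 4, and its Smith normal form has invariant factors (1,1,1,1).

Boundary ∂_2: C_2 → C_1 sends each 2-simplex [p,q,r] to [q,r] − [p,r] + [p,q]. For instance
  ∂PQT = QT − PT + PQ,
  ∂QRT = RT − QT + QR.
As a 10×10 matrix over Z this has rank 6, with invariant factors (1,1,1,1,1,1).

∂_3: C_3 → C_2 sends each 3-simplex σ to the alternating sum Σ_i (−1)^i (σ with its i-th vertex removed). For instance
  ∂PQRS = QRS − PRS + PQS − PQR,
  ∂PQST = QST − PST + PQT − PQS.
This gives a 10×5 integer matrix of rank 4; reducing to Smith normal form yields diagonal entries (1,1,1,1).

Now H_k = ker ∂_k / im ∂_{k+1}, so:

  H_0: rank C_0 − rank ∂_1 = 5 − 4 = 1, and the invariant factors of ∂_1 are all 1, so H_0 ≅ Z.
  H_1: rank ker ∂_1 − rank ∂_2 = (10 − 4) − 6 = 0, and the invariant factors of ∂_2 are all 1, so H_1 ≅ 0.
  H_2: rank ker ∂_2 − rank ∂_3 = (10 − 6) − 4 = 0, and the invariant factors of ∂_3 are all 1, so H_2 ≅ 0.
  H_3: rank ker ∂_3 − rank ∂_4 = (5 − 4) − 0 = 1, and there is no ∂_4, so H_3 ≅ Z.

As a check, the Euler characteristic is 5 − 10 + 10 − 5 = 0, which agrees with 1 − 0 + 0 − 1 = 0.
(K is a triangulation of the 3-sphere S^3.)

H_0 ≅ Z,  H_1 = 0,  H_2 = 0,  H_3 ≅ Z.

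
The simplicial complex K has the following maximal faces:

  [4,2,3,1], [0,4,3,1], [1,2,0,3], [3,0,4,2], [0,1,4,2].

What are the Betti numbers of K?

b_0 = 1, b_1 = 0, b_2 = 0, b_3 = 1.

Order the vertices as 0 < 1 < 2 < 3 < 4. Listing each simplex with vertices in this order, K has dimension 3 with simplices:

  0-simplices (5): [0], [1], [2], [3], [4]
  1-simplices (10): [0,1], [0,2], [0,3], [0,4], [1,2], [1,3], [1,4], [2,3], [2,4], [3,4]
  2-simplices (10): [0,1,2], [0,1,3], [0,1,4], [0,2,3], [0,2,4], [0,3,4], [1,2,3], [1,2,4], [1,3,4], [2,3,4]
  3-simplices (5): [0,1,2,3], [0,1,2,4], [0,1,3,4], [0,2,3,4], [1,2,3,4]

Hence C_0 ≅ Z^5, C_1 ≅ Z^10, C_2 ≅ Z^10, C_3 ≅ Z^5.

∂_1: C_1 → C_0 is given by ∂[p,q] = [q] − [p].
As a 5×10 matrix over Z this has rank 4, with invariant factors (1,1,1,1).

∂_2: C_2 → C_1 sends each 2-simplex [p,q,r] to [q,r] − [p,r] + [p,q]. For instance
  ∂[1,2,3] = [2,3] − [1,3] + [1,2],
  ∂[0,2,4] = [2,4] − [0,4] + [0,2].
The resulting 10×10 matrix has rank 6, and its Smith normal form has invariant factors (1,1,1,1,1,1).

Boundary ∂_3: C_3 → C_2 sends each 3-simplex σ to the alternating sum Σ_i (−1)^i (σ with its i-th vertex removed). For instance
  ∂[0,2,3,4] = [2,3,4] − [0,3,4] + [0,2,4] − [0,2,3],
  ∂[0,1,2,4] = [1,2,4] − [0,2,4] + [0,1,4] − [0,1,2].
This gives a 10×5 integer matrix of rank 4; reducing to Smith normal form yields diagonal entries (1,1,1,1).

Computing H_k = (kernel of ∂_k) / (image of ∂_{k+1}):

  H_0: rank C_0 − rank ∂_1 = 5 − 4 = 1, and the invariant factors of ∂_1 are all 1, so H_0 = Z.
  H_1: rank ker ∂_1 − rank ∂_2 = (10 − 4) − 6 = 0, and the invariant factors of ∂_2 are all 1, so H_1 = 0.
  H_2: rank ker ∂_2 − rank ∂_3 = (10 − 6) − 4 = 0, and the invariant factors of ∂_3 are all 1, so H_2 = 0.
  H_3: rank ker ∂_3 − rank ∂_4 = (5 − 4) − 0 = 1, and there is no ∂_4, so H_3 = Z.

As a check, the Euler characteristic is 5 − 10 + 10 − 5 = 0, which agrees with 1 − 0 + 0 − 1 = 0.

Hence the Betti numbers are b_0 = 1, b_1 = 0, b_2 = 0, b_3 = 1.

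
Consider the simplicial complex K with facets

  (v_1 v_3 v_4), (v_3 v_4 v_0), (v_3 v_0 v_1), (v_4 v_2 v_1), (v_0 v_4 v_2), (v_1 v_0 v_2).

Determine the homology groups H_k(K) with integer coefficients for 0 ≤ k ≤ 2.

We work with the vertex ordering v_0 < v_1 < v_2 < v_3 < v_4. The simplices of K, each written with vertices in increasing order, are:

  0-simplices (5): [v_0], [v_1], [v_2], [v_3], [v_4]
  1-simplices (9): [v_0,v_1], [v_0,v_2], [v_0,v_3], [v_0,v_4], [v_1,v_2], [v_1,v_3], [v_1,v_4], [v_2,v_4], [v_3,v_4]
  2-simplices (6): [v_0,v_1,v_2], [v_0,v_1,v_3], [v_0,v_2,v_4], [v_0,v_3,v_4], [v_1,v_2,v_4], [v_1,v_3,v_4]

Hence C_0 ≅ Z^5, C_1 ≅ Z^9, C_2 ≅ Z^6.

The boundary map ∂_1: C_1 → C_0 is given by ∂[p,q] = [q] − [p]. For instance
  ∂[v_0,v_3] = [v_3] − [v_0].
The 5×9 boundary matrix has rank 4 and Smith normal form diag(1,1,1,1).

The boundary map ∂_2: C_2 → C_1 maps a triangle to the signed sum of its edges. For instance
  ∂[v_0,v_1,v_2] = [v_1,v_2] − [v_0,v_2] + [v_0,v_1],
  ∂[v_1,v_2,v_4] = [v_2,v_4] − [v_1,v_4] + [v_1,v_2].
The 9×6 boundary matrix has rank 5 and Smith normal form diag(1,1,1,1,1).

Now H_k = ker ∂_k / im ∂_{k+1}, so:

  H_0: rank C_0 − rank ∂_1 = 5 − 4 = 1, and the invariant factors of ∂_1 are all 1, so H_0 = Z.
  H_1: rank ker ∂_1 − rank ∂_2 = (9 − 4) − 5 = 0, and the invariant factors of ∂_2 are all 1, so H_1 = 0.
  H_2: rank ker ∂_2 − rank ∂_3 = (6 − 5) − 0 = 1, and there is no ∂_3, so H_2 = Z.

As a check, the Euler characteristic is 5 − 9 + 6 = 2, which agrees with 1 − 0 + 1 = 2.
(K is a triangulation of the 2-sphere S^2.)

H_0 = Z,  H_1 = 0,  H_2 = Z.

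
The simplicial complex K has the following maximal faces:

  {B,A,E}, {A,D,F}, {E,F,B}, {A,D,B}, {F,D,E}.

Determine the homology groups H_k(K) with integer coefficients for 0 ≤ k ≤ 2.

We work with the vertex ordering A < B < D < E < F. The simplices of K, each written with vertices in increasing order, are:

  0-simplices (5): A, B, D, E, F
  1-simplices (10): AB, AD, AE, AF, BD, BE, BF, DE, DF, EF
  2-simplices (5): ABD, ABE, ADF, BEF, DEF

giving chain groups C_0 ≅ Z^5, C_1 ≅ Z^10, C_2 ≅ Z^5.

∂_1: C_1 → C_0 is given by ∂[p,q] = [q] − [p].
The 5×10 boundary matrix has rank 4 and Smith normal form diag(1,1,1,1).

Boundary ∂_2: C_2 → C_1 maps a triangle to the signed sum of its edges. For instance
  ∂ABD = BD − AD + AB,
  ∂ABE = BE − AE + AB.
The 10×5 boundary matrix has rank 5 and Smith normal form diag(1,1,1,1,1).

Reading off H_k = ker ∂_k / im ∂_{k+1}:

  H_0: rank C_0 − rank ∂_1 = 5 − 4 = 1, and the invariant factors of ∂_1 are all 1, so H_0 ≅ Z.
  H_1: rank ker ∂_1 − rank ∂_2 = (10 − 4) − 5 = 1, and the invariant factors of ∂_2 are all 1, so H_1 ≅ Z.
  H_2: rank ker ∂_2 − rank ∂_3 = (5 − 5) − 0 = 0, and there is no ∂_3, so H_2 ≅ 0.

H_0 ≅ Z,  H_1 ≅ Z,  H_2 = 0.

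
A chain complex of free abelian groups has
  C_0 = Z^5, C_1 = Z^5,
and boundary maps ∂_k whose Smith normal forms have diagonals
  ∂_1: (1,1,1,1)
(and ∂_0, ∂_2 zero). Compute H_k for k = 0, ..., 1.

H_0 = Z,  H_1 = Z.

H_0: b_0 = 5 − 0 − 4 = 1; torsion from ∂_1 factors > 1: none. So H_0 = Z.
H_1: b_1 = 5 − 4 − 0 = 1; torsion from ∂_2 factors > 1: none. So H_1 = Z.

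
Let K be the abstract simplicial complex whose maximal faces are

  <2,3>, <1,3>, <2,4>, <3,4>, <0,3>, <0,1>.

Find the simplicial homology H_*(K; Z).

H_0 = Z,  H_1 = Z^2.

K has 5 vertices, 6 edges.
rank ∂_0 = 0, rank ∂_1 = 4 ⇒ b_0 = 5 − 0 − 4 = 1; all invariant factors of ∂_1 are 1 so no torsion. So H_0 = Z.
rank ∂_1 = 4, rank ∂_2 = 0 ⇒ b_1 = 6 − 4 − 0 = 2. So H_1 = Z^2.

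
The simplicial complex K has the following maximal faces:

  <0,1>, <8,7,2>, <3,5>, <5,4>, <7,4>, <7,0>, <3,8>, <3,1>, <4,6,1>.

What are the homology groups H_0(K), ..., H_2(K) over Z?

H_0 ≅ Z,  H_1 ≅ Z^3,  H_2 = 0.

We work with the vertex ordering 0 < 1 < 2 < 3 < 4 < 5 < 6 < 7 < 8. The simplices of K, each written with vertices in increasing order, are:

  0-simplices (9): [0], [1], [2], [3], [4], [5], [6], [7], [8]
  1-simplices (13): [0,1], [0,7], [1,3], [1,4], [1,6], [2,7], [2,8], [3,5], [3,8], [4,5], [4,6], [4,7], [7,8]
  2-simplices (2): [1,4,6], [2,7,8]

giving chain groups C_0 ≅ Z^9, C_1 ≅ Z^13, C_2 ≅ Z^2.

Boundary ∂_1: C_1 → C_0 is given by ∂[p,q] = [q] − [p].
As a 9×13 matrix over Z this has rank 8, with invariant factors (1,1,1,1,1,1,1,1).

The boundary map ∂_2: C_2 → C_1 sends each 2-simplex [p,q,r] to [q,r] − [p,r] + [p,q]. For instance
  ∂[2,7,8] = [7,8] − [2,8] + [2,7],
  ∂[1,4,6] = [4,6] − [1,6] + [1,4].
As a 13×2 matrix over Z this has rank 2, with invariant factors (1,1).

Now H_k = ker ∂_k / im ∂_{k+1}, so:

  H_0: rank C_0 − rank ∂_1 = 9 − 8 = 1, and the invariant factors of ∂_1 are all 1, so H_0 = Z.
  H_1: rank ker ∂_1 − rank ∂_2 = (13 − 8) − 2 = 3, and the invariant factors of ∂_2 are all 1, so H_1 = Z^3.
  H_2: rank ker ∂_2 − rank ∂_3 = (2 − 2) − 0 = 0, and there is no ∂_3, so H_2 = 0.

As a check, the Euler characteristic is 9 − 13 + 2 = -2, which agrees with 1 − 3 + 0 = -2.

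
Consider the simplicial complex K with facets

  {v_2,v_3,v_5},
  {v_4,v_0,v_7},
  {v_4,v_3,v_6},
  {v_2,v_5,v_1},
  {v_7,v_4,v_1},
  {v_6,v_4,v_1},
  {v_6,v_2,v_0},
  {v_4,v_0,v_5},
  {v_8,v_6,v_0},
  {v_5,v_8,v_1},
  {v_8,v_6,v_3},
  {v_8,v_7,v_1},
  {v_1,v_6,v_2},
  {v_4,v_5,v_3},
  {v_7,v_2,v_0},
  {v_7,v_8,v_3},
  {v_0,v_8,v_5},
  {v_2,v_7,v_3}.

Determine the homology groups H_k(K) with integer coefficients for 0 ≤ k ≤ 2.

Order the vertices as v_0 < v_1 < v_2 < v_3 < v_4 < v_5 < v_6 < v_7 < v_8. Listing each simplex with vertices in this order, K has dimension 2 with simplices:

  0-simplices (9): [v_0], [v_1], [v_2], [v_3], [v_4], [v_5], [v_6], [v_7], [v_8]
  1-simplices (27): (27 of them)
  2-simplices (18): (18 of them)

Hence C_0 ≅ Z^9, C_1 ≅ Z^27, C_2 ≅ Z^18.

∂_1: C_1 → C_0 maps an edge to its endpoints' difference, ∂[p,q] = q − p.
As a 9×27 matrix over Z this has rank 8, with invariant factors (1,1,1,1,1,1,1,1).

The boundary map ∂_2: C_2 → C_1 maps a triangle to the signed sum of its edges. For instance
  ∂[v_1,v_2,v_5] = [v_2,v_5] − [v_1,v_5] + [v_1,v_2],
  ∂[v_0,v_6,v_8] = [v_6,v_8] − [v_0,v_8] + [v_0,v_6].
The 27×18 boundary matrix has rank 17 and Smith normal form diag(1,1,1,1,1,1,1,1,1,1,1,1,1,1,1,1,1).

From H_k ≅ ker(∂_k) / im(∂_{k+1}) we obtain:

  H_0: rank C_0 − rank ∂_1 = 9 − 8 = 1, and the invariant factors of ∂_1 are all 1, so H_0 = Z.
  H_1: rank ker ∂_1 − rank ∂_2 = (27 − 8) − 17 = 2, and the invariant factors of ∂_2 are all 1, so H_1 = Z^2.
  H_2: rank ker ∂_2 − rank ∂_3 = (18 − 17) − 0 = 1, and there is no ∂_3, so H_2 = Z.

H_0 = Z,  H_1 = Z^2,  H_2 = Z.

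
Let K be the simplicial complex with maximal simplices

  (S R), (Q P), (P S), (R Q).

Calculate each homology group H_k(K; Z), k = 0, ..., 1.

H_0 ≅ Z,  H_1 ≅ Z.

Order the vertices as P < Q < R < S. Listing each simplex with vertices in this order, K has dimension 1 with simplices:

  0-simplices (4): P, Q, R, S
  1-simplices (4): PQ, PS, QR, RS

Hence C_0 ≅ Z^4, C_1 ≅ Z^4.

The boundary map ∂_1: C_1 → C_0 maps an edge to its endpoints' difference, ∂[p,q] = q − p. For instance
  ∂PQ = Q − P.
As a 4×4 matrix over Z this has rank 3, with invariant factors (1,1,1).

Now H_k = ker ∂_k / im ∂_{k+1}, so:

  H_0: rank C_0 − rank ∂_1 = 4 − 3 = 1, and the invariant factors of ∂_1 are all 1, so H_0 = Z.
  H_1: rank ker ∂_1 − rank ∂_2 = (4 − 3) − 0 = 1, and there is no ∂_2, so H_1 = Z.

As a check, the Euler characteristic is 4 − 4 = 0, which agrees with 1 − 1 = 0.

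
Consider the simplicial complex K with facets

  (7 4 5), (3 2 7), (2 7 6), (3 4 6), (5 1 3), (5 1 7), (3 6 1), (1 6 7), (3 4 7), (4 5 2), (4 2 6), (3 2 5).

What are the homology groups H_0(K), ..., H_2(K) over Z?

Order the vertices as 1 < 2 < 3 < 4 < 5 < 6 < 7. Listing each simplex with vertices in this order, K has dimension 2 with simplices:

  0-simplices (7): [1], [2], [3], [4], [5], [6], [7]
  1-simplices (18): [1,3], [1,5], [1,6], [1,7], [2,3], [2,4], [2,5], [2,6], [2,7], [3,4], [3,5], [3,6], [3,7], [4,5], [4,6], [4,7], [5,7], [6,7]
  2-simplices (12): [1,3,5], [1,3,6], [1,5,7], [1,6,7], [2,3,5], [2,3,7], [2,4,5], [2,4,6], [2,6,7], [3,4,6], [3,4,7], [4,5,7]

giving chain groups C_0 ≅ Z^7, C_1 ≅ Z^18, C_2 ≅ Z^12.

Boundary ∂_1: C_1 → C_0 maps an edge to its endpoints' difference, ∂[p,q] = q − p. For instance
  ∂[4,5] = [5] − [4].
The resulting 7×18 matrix has rank 6, and its Smith normal form has invariant factors (1,1,1,1,1,1).

The boundary map ∂_2: C_2 → C_1 acts by ∂[p,q,r] = [q,r] − [p,r] + [p,q]. For instance
  ∂[2,4,6] = [4,6] − [2,6] + [2,4],
  ∂[4,5,7] = [5,7] − [4,7] + [4,5].
This gives a 18×12 integer matrix of rank 12; reducing to Smith normal form yields diagonal entries (1,1,1,1,1,1,1,1,1,1,1,2).

Computing H_k = (kernel of ∂_k) / (image of ∂_{k+1}):

  H_0: rank C_0 − rank ∂_1 = 7 − 6 = 1, and the invariant factors of ∂_1 are all 1, so H_0 ≅ Z.
  H_1: rank ker ∂_1 − rank ∂_2 = (18 − 6) − 12 = 0, and ∂_2 has invariant factor 2 > 1, so H_1 ≅ Z/2.
  H_2: rank ker ∂_2 − rank ∂_3 = (12 − 12) − 0 = 0, and there is no ∂_3, so H_2 ≅ 0.

H_0 ≅ Z,  H_1 ≅ Z/2,  H_2 = 0.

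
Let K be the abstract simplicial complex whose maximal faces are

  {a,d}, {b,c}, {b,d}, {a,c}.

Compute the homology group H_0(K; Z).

H_0 = Z.

Fix the vertex order a < b < c < d and write every simplex with vertices in increasing order. Then dim K = 1 and the simplices of K are:

  0-simplices (4): a, b, c, d
  1-simplices (4): ac, ad, bc, bd

Hence C_0 ≅ Z^4, C_1 ≅ Z^4.

Boundary ∂_1: C_1 → C_0 sends each edge [p,q] (with p < q) to q − p.
This gives a 4×4 integer matrix of rank 3; reducing to Smith normal form yields diagonal entries (1,1,1).

Computing H_k = (kernel of ∂_k) / (image of ∂_{k+1}):

  H_0: rank C_0 − rank ∂_1 = 4 − 3 = 1, and the invariant factors of ∂_1 are all 1, so H_0 = Z.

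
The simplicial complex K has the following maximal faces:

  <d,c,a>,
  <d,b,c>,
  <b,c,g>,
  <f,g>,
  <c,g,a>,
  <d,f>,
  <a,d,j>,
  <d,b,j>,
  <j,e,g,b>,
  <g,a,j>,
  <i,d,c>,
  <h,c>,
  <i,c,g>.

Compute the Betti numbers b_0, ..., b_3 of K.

Fix the vertex order a < b < c < d < e < f < g < h < i < j and write every simplex with vertices in increasing order. Then dim K = 3 and the simplices of K are:

  0-simplices (10): a, b, c, d, e, f, g, h, i, j
  1-simplices (21): ac, ad, ag, aj, bc, bd, be, bg, bj, cd, cg, ch, ci, df, di, dj, eg, ej, fg, gi, gj
  2-simplices (13): acd, acg, adj, agj, bcd, bcg, bdj, beg, bej, bgj, cdi, cgi, egj
  3-simplices (1): begj

giving chain groups C_0 ≅ Z^10, C_1 ≅ Z^21, C_2 ≅ Z^13, C_3 ≅ Z^1.

Boundary ∂_1: C_1 → C_0 is given by ∂[p,q] = [q] − [p].
As a 10×21 matrix over Z this has rank 9, with invariant factors (1,1,1,1,1,1,1,1,1).

The boundary map ∂_2: C_2 → C_1 acts by ∂[p,q,r] = [q,r] − [p,r] + [p,q]. For instance
  ∂adj = dj − aj + ad,
  ∂acg = cg − ag + ac.
The 21×13 boundary matrix has rank 11 and Smith normal form diag(1,1,1,1,1,1,1,1,1,1,1).

Boundary ∂_3: C_3 → C_2 sends each 3-simplex σ to the alternating sum Σ_i (−1)^i (σ with its i-th vertex removed). For instance
  ∂begj = egj − bgj + bej − beg.
This gives a 13×1 integer matrix of rank 1; reducing to Smith normal form yields diagonal entries (1).

Reading off H_k = ker ∂_k / im ∂_{k+1}:

  H_0: rank C_0 − rank ∂_1 = 10 − 9 = 1, and the invariant factors of ∂_1 are all 1, so H_0 = Z.
  H_1: rank ker ∂_1 − rank ∂_2 = (21 − 9) − 11 = 1, and the invariant factors of ∂_2 are all 1, so H_1 = Z.
  H_2: rank ker ∂_2 − rank ∂_3 = (13 − 11) − 1 = 1, and the invariant factors of ∂_3 are all 1, so H_2 = Z.
  H_3: rank ker ∂_3 − rank ∂_4 = (1 − 1) − 0 = 0, and there is no ∂_4, so H_3 = 0.

Hence the Betti numbers are b_0 = 1, b_1 = 1, b_2 = 1, b_3 = 0.

b_0 = 1, b_1 = 1, b_2 = 1, b_3 = 0.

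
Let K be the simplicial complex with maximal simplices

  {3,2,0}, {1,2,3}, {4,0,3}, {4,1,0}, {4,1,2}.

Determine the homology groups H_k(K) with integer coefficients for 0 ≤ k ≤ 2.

K has 5 vertices, 10 edges, 5 triangles.
rank ∂_0 = 0, rank ∂_1 = 4 ⇒ b_0 = 5 − 0 − 4 = 1; all invariant factors of ∂_1 are 1 so no torsion. So H_0 ≅ Z.
rank ∂_1 = 4, rank ∂_2 = 5 ⇒ b_1 = 10 − 4 − 5 = 1; all invariant factors of ∂_2 are 1 so no torsion. So H_1 ≅ Z.
rank ∂_2 = 5, rank ∂_3 = 0 ⇒ b_2 = 5 − 5 − 0 = 0. So H_2 ≅ 0.

H_0 = Z,  H_1 = Z,  H_2 = 0.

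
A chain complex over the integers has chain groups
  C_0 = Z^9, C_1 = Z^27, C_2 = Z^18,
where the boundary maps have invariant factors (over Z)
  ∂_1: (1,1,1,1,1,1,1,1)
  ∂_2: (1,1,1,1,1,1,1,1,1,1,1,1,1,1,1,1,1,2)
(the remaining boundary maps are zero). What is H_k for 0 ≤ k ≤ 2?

H_0 = Z,  H_1 = Z ⊕ Z/2,  H_2 = 0.

H_0: b_0 = 9 − 0 − 8 = 1; torsion from ∂_1 factors > 1: none. So H_0 = Z.
H_1: b_1 = 27 − 8 − 18 = 1; torsion from ∂_2 factors > 1: [2]. So H_1 = Z ⊕ Z/2.
H_2: b_2 = 18 − 18 − 0 = 0; torsion from ∂_3 factors > 1: none. So H_2 = 0.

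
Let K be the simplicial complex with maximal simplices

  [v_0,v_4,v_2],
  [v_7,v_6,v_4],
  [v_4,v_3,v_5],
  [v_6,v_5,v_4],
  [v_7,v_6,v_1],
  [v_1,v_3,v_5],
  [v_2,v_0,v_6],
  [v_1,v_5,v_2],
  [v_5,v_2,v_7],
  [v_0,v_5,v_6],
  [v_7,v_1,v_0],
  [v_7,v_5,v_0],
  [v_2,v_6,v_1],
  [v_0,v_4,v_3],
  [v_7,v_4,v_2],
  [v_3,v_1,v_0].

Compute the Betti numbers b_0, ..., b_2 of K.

b_0 = 1, b_1 = 2, b_2 = 1.

Take the total order v_0 < v_1 < v_2 < v_3 < v_4 < v_5 < v_6 < v_7 on the vertex set. Then K (dimension 2) consists of the simplices:

  0-simplices (8): [v_0], [v_1], [v_2], [v_3], [v_4], [v_5], [v_6], [v_7]
  1-simplices (24): (24 of them)
  2-simplices (16): (16 of them)

giving chain groups C_0 ≅ Z^8, C_1 ≅ Z^24, C_2 ≅ Z^16.

∂_1: C_1 → C_0 is given by ∂[p,q] = [q] − [p]. For instance
  ∂[v_4,v_6] = [v_6] − [v_4].
As a 8×24 matrix over Z this has rank 7, with invariant factors (1,1,1,1,1,1,1).

∂_2: C_2 → C_1 acts by ∂[p,q,r] = [q,r] − [p,r] + [p,q]. For instance
  ∂[v_1,v_2,v_5] = [v_2,v_5] − [v_1,v_5] + [v_1,v_2],
  ∂[v_0,v_5,v_7] = [v_5,v_7] − [v_0,v_7] + [v_0,v_5].
As a 24×16 matrix over Z this has rank 15, with invariant factors (1,1,1,1,1,1,1,1,1,1,1,1,1,1,1).

Reading off H_k = ker ∂_k / im ∂_{k+1}:

  H_0: rank C_0 − rank ∂_1 = 8 − 7 = 1, and the invariant factors of ∂_1 are all 1, so H_0 = Z.
  H_1: rank ker ∂_1 − rank ∂_2 = (24 − 7) − 15 = 2, and the invariant factors of ∂_2 are all 1, so H_1 = Z^2.
  H_2: rank ker ∂_2 − rank ∂_3 = (16 − 15) − 0 = 1, and there is no ∂_3, so H_2 = Z.

As a check, the Euler characteristic is 8 − 24 + 16 = 0, which agrees with 1 − 2 + 1 = 0.

Hence the Betti numbers are b_0 = 1, b_1 = 2, b_2 = 1.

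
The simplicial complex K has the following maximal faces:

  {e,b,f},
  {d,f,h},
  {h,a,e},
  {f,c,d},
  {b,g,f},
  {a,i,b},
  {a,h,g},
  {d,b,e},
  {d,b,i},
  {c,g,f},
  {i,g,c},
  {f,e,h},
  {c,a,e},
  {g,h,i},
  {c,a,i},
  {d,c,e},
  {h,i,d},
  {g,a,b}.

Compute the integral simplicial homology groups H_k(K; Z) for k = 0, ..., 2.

H_0 ≅ Z,  H_1 ≅ Z ⊕ Z/2Z,  H_2 = 0.

Take the total order a < b < c < d < e < f < g < h < i on the vertex set. Then K (dimension 2) consists of the simplices:

  0-simplices (9): a, b, c, d, e, f, g, h, i
  1-simplices (27): ab, ac, ae, ag, ah, ai, bd, be, bf, bg, bi, cd, ce, cf, cg, ci, de, df, dh, di, ef, eh, fg, fh, gh, gi, hi
  2-simplices (18): abg, abi, ace, aci, aeh, agh, bde, bdi, bef, bfg, cde, cdf, cfg, cgi, dfh, dhi, efh, ghi

so the chain groups are C_0 ≅ Z^9, C_1 ≅ Z^27, C_2 ≅ Z^18.

∂_1: C_1 → C_0 sends each edge [p,q] (with p < q) to q − p.
As a 9×27 matrix over Z this has rank 8, with invariant factors (1,1,1,1,1,1,1,1).

The boundary map ∂_2: C_2 → C_1 maps a triangle to the signed sum of its edges. For instance
  ∂agh = gh − ah + ag,
  ∂cfg = fg − cg + cf.
The resulting 27×18 matrix has rank 18, and its Smith normal form has invariant factors (1,1,1,1,1,1,1,1,1,1,1,1,1,1,1,1,1,2).

From H_k ≅ ker(∂_k) / im(∂_{k+1}) we obtain:

  H_0: rank C_0 − rank ∂_1 = 9 − 8 = 1, and the invariant factors of ∂_1 are all 1, so H_0 ≅ Z.
  H_1: rank ker ∂_1 − rank ∂_2 = (27 − 8) − 18 = 1, and ∂_2 has invariant factor 2 > 1, so H_1 ≅ Z ⊕ Z/2Z.
  H_2: rank ker ∂_2 − rank ∂_3 = (18 − 18) − 0 = 0, and there is no ∂_3, so H_2 ≅ 0.

As a check, the Euler characteristic is 9 − 27 + 18 = 0, which agrees with 1 − 1 + 0 = 0.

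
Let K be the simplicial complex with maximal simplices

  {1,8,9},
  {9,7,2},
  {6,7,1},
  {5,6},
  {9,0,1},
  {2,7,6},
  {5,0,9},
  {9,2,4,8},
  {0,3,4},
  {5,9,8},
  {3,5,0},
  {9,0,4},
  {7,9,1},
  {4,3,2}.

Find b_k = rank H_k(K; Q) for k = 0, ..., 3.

b_0 = 1, b_1 = 1, b_2 = 0, b_3 = 0.

Take the total order 0 < 1 < 2 < 3 < 4 < 5 < 6 < 7 < 8 < 9 on the vertex set. Then K (dimension 3) consists of the simplices:

  0-simplices (10): [0], [1], [2], [3], [4], [5], [6], [7], [8], [9]
  1-simplices (25): (25 of them)
  2-simplices (16): [0,1,9], [0,3,4], [0,3,5], [0,4,9], [0,5,9], [1,6,7], [1,7,9], [1,8,9], [2,3,4], [2,4,8], [2,4,9], [2,6,7], [2,7,9], [2,8,9], [4,8,9], [5,8,9]
  3-simplices (1): [2,4,8,9]

Hence C_0 ≅ Z^10, C_1 ≅ Z^25, C_2 ≅ Z^16, C_3 ≅ Z^1.

The boundary map ∂_1: C_1 → C_0 sends each edge [p,q] (with p < q) to q − p.
This gives a 10×25 integer matrix of rank 9; reducing to Smith normal form yields diagonal entries (1,1,1,1,1,1,1,1,1).

∂_2: C_2 → C_1 maps a triangle to the signed sum of its edges. For instance
  ∂[1,8,9] = [8,9] − [1,9] + [1,8],
  ∂[1,6,7] = [6,7] − [1,7] + [1,6].
As a 25×16 matrix over Z this has rank 15, with invariant factors (1,1,1,1,1,1,1,1,1,1,1,1,1,1,1).

The boundary map ∂_3: C_3 → C_2 sends each 3-simplex σ to the alternating sum Σ_i (−1)^i (σ with its i-th vertex removed). For instance
  ∂[2,4,8,9] = [4,8,9] − [2,8,9] + [2,4,9] − [2,4,8].
This gives a 16×1 integer matrix of rank 1; reducing to Smith normal form yields diagonal entries (1).

From H_k ≅ ker(∂_k) / im(∂_{k+1}) we obtain:

  H_0: rank C_0 − rank ∂_1 = 10 − 9 = 1, and the invariant factors of ∂_1 are all 1, so H_0 = Z.
  H_1: rank ker ∂_1 − rank ∂_2 = (25 − 9) − 15 = 1, and the invariant factors of ∂_2 are all 1, so H_1 = Z.
  H_2: rank ker ∂_2 − rank ∂_3 = (16 − 15) − 1 = 0, and the invariant factors of ∂_3 are all 1, so H_2 = 0.
  H_3: rank ker ∂_3 − rank ∂_4 = (1 − 1) − 0 = 0, and there is no ∂_4, so H_3 = 0.

Hence the Betti numbers are b_0 = 1, b_1 = 1, b_2 = 0, b_3 = 0.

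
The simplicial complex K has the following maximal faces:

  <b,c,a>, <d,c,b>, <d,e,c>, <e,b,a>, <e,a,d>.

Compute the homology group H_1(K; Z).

H_1 ≅ Z.

Order the vertices as a < b < c < d < e. Listing each simplex with vertices in this order, K has dimension 2 with simplices:

  0-simplices (5): a, b, c, d, e
  1-simplices (10): ab, ac, ad, ae, bc, bd, be, cd, ce, de
  2-simplices (5): abc, abe, ade, bcd, cde

giving chain groups C_0 ≅ Z^5, C_1 ≅ Z^10, C_2 ≅ Z^5.

∂_1: C_1 → C_0 is given by ∂[p,q] = [q] − [p].
The 5×10 boundary matrix has rank 4 and Smith normal form diag(1,1,1,1).

The boundary map ∂_2: C_2 → C_1 acts by ∂[p,q,r] = [q,r] − [p,r] + [p,q]. For instance
  ∂bcd = cd − bd + bc,
  ∂abe = be − ae + ab.
As a 10×5 matrix over Z this has rank 5, with invariant factors (1,1,1,1,1).

Reading off H_k = ker ∂_k / im ∂_{k+1}:

  H_1: rank ker ∂_1 − rank ∂_2 = (10 − 4) − 5 = 1, and the invariant factors of ∂_2 are all 1, so H_1 = Z.

(K is a triangulation of the Möbius band.)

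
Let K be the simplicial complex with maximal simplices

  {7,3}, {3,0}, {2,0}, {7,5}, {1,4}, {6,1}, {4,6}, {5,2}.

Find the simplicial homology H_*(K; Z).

H_0 = Z^2,  H_1 = Z^2.

Order the vertices as 0 < 1 < 2 < 3 < 4 < 5 < 6 < 7. Listing each simplex with vertices in this order, K has dimension 1 with simplices:

  0-simplices (8): [0], [1], [2], [3], [4], [5], [6], [7]
  1-simplices (8): [0,2], [0,3], [1,4], [1,6], [2,5], [3,7], [4,6], [5,7]

Hence C_0 ≅ Z^8, C_1 ≅ Z^8.

∂_1: C_1 → C_0 maps an edge to its endpoints' difference, ∂[p,q] = q − p.
As a 8×8 matrix over Z this has rank 6, with invariant factors (1,1,1,1,1,1).

Reading off H_k = ker ∂_k / im ∂_{k+1}:

  H_0: rank C_0 − rank ∂_1 = 8 − 6 = 2, and the invariant factors of ∂_1 are all 1, so H_0 = Z^2.
  H_1: rank ker ∂_1 − rank ∂_2 = (8 − 6) − 0 = 2, and there is no ∂_2, so H_1 = Z^2.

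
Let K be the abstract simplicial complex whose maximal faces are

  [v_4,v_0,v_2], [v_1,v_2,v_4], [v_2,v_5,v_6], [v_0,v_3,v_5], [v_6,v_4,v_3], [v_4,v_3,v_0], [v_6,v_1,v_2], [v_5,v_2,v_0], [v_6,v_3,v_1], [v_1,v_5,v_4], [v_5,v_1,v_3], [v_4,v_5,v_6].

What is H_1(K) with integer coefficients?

H_1 = Z/2.

Take the total order v_0 < v_1 < v_2 < v_3 < v_4 < v_5 < v_6 on the vertex set. Then K (dimension 2) consists of the simplices:

  0-simplices (7): [v_0], [v_1], [v_2], [v_3], [v_4], [v_5], [v_6]
  1-simplices (18): (18 of them)
  2-simplices (12): (12 of them)

so the chain groups are C_0 ≅ Z^7, C_1 ≅ Z^18, C_2 ≅ Z^12.

∂_1: C_1 → C_0 sends each edge [p,q] (with p < q) to q − p. For instance
  ∂[v_1,v_6] = [v_6] − [v_1].
The resulting 7×18 matrix has rank 6, and its Smith normal form has invariant factors (1,1,1,1,1,1).

Boundary ∂_2: C_2 → C_1 maps a triangle to the signed sum of its edges. For instance
  ∂[v_4,v_5,v_6] = [v_5,v_6] − [v_4,v_6] + [v_4,v_5],
  ∂[v_0,v_2,v_5] = [v_2,v_5] − [v_0,v_5] + [v_0,v_2].
As a 18×12 matrix over Z this has rank 12, with invariant factors (1,1,1,1,1,1,1,1,1,1,1,2).

Now H_k = ker ∂_k / im ∂_{k+1}, so:

  H_1: rank ker ∂_1 − rank ∂_2 = (18 − 6) − 12 = 0, and ∂_2 has invariant factor 2 > 1, so H_1 ≅ Z/2.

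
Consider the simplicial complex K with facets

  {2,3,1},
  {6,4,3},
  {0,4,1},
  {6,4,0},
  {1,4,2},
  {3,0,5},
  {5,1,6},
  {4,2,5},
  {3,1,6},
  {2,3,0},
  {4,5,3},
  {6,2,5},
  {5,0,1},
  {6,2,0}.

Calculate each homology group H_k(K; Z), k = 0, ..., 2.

Fix the vertex order 0 < 1 < 2 < 3 < 4 < 5 < 6 and write every simplex with vertices in increasing order. Then dim K = 2 and the simplices of K are:

  0-simplices (7): [0], [1], [2], [3], [4], [5], [6]
  1-simplices (21): [0,1], [0,2], [0,3], [0,4], [0,5], [0,6], [1,2], [1,3], [1,4], [1,5], [1,6], [2,3], [2,4], [2,5], [2,6], [3,4], [3,5], [3,6], [4,5], [4,6], [5,6]
  2-simplices (14): [0,1,4], [0,1,5], [0,2,3], [0,2,6], [0,3,5], [0,4,6], [1,2,3], [1,2,4], [1,3,6], [1,5,6], [2,4,5], [2,5,6], [3,4,5], [3,4,6]

Hence C_0 ≅ Z^7, C_1 ≅ Z^21, C_2 ≅ Z^14.

Boundary ∂_1: C_1 → C_0 is given by ∂[p,q] = [q] − [p].
As a 7×21 matrix over Z this has rank 6, with invariant factors (1,1,1,1,1,1).

Boundary ∂_2: C_2 → C_1 maps a triangle to the signed sum of its edges. For instance
  ∂[1,2,3] = [2,3] − [1,3] + [1,2],
  ∂[0,1,4] = [1,4] − [0,4] + [0,1].
As a 21×14 matrix over Z this has rank 13, with invariant factors (1,1,1,1,1,1,1,1,1,1,1,1,1).

Now H_k = ker ∂_k / im ∂_{k+1}, so:

  H_0: rank C_0 − rank ∂_1 = 7 − 6 = 1, and the invariant factors of ∂_1 are all 1, so H_0 ≅ Z.
  H_1: rank ker ∂_1 − rank ∂_2 = (21 − 6) − 13 = 2, and the invariant factors of ∂_2 are all 1, so H_1 ≅ Z^2.
  H_2: rank ker ∂_2 − rank ∂_3 = (14 − 13) − 0 = 1, and there is no ∂_3, so H_2 ≅ Z.

As a check, the Euler characteristic is 7 − 21 + 14 = 0, which agrees with 1 − 2 + 1 = 0.

H_0 = Z,  H_1 = Z^2,  H_2 = Z.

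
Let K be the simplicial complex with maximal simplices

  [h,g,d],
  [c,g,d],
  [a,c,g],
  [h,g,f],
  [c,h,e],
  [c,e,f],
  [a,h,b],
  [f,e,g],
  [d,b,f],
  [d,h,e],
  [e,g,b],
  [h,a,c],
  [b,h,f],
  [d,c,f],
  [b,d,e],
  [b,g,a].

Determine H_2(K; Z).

H_2 = Z.

Take the total order a < b < c < d < e < f < g < h on the vertex set. Then K (dimension 2) consists of the simplices:

  0-simplices (8): a, b, c, d, e, f, g, h
  1-simplices (24): ab, ac, ag, ah, bd, be, bf, bg, bh, cd, ce, cf, cg, ch, de, df, dg, dh, ef, eg, eh, fg, fh, gh
  2-simplices (16): abg, abh, acg, ach, bde, bdf, beg, bfh, cdf, cdg, cef, ceh, deh, dgh, efg, fgh

giving chain groups C_0 ≅ Z^8, C_1 ≅ Z^24, C_2 ≅ Z^16.

Boundary ∂_1: C_1 → C_0 maps an edge to its endpoints' difference, ∂[p,q] = q − p. For instance
  ∂gh = h − g.
This gives a 8×24 integer matrix of rank 7; reducing to Smith normal form yields diagonal entries (1,1,1,1,1,1,1).

∂_2: C_2 → C_1 sends each 2-simplex [p,q,r] to [q,r] − [p,r] + [p,q]. For instance
  ∂fgh = gh − fh + fg,
  ∂abg = bg − ag + ab.
As a 24×16 matrix over Z this has rank 15, with invariant factors (1,1,1,1,1,1,1,1,1,1,1,1,1,1,1).

Reading off H_k = ker ∂_k / im ∂_{k+1}:

  H_2: rank ker ∂_2 − rank ∂_3 = (16 − 15) − 0 = 1, and there is no ∂_3, so H_2 = Z.

(K is a triangulation of the torus T^2.)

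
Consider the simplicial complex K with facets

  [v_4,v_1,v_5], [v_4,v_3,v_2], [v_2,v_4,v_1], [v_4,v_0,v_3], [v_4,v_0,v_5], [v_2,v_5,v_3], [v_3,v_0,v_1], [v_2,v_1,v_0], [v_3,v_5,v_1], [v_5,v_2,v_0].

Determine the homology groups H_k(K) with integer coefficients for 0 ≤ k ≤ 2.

We work with the vertex ordering v_0 < v_1 < v_2 < v_3 < v_4 < v_5. The simplices of K, each written with vertices in increasing order, are:

  0-simplices (6): [v_0], [v_1], [v_2], [v_3], [v_4], [v_5]
  1-simplices (15): (15 of them)
  2-simplices (10): [v_0,v_1,v_2], [v_0,v_1,v_3], [v_0,v_2,v_5], [v_0,v_3,v_4], [v_0,v_4,v_5], [v_1,v_2,v_4], [v_1,v_3,v_5], [v_1,v_4,v_5], [v_2,v_3,v_4], [v_2,v_3,v_5]

Hence C_0 ≅ Z^6, C_1 ≅ Z^15, C_2 ≅ Z^10.

Boundary ∂_1: C_1 → C_0 is given by ∂[p,q] = [q] − [p].
As a 6×15 matrix over Z this has rank 5, with invariant factors (1,1,1,1,1).

Boundary ∂_2: C_2 → C_1 acts by ∂[p,q,r] = [q,r] − [p,r] + [p,q]. For instance
  ∂[v_2,v_3,v_5] = [v_3,v_5] − [v_2,v_5] + [v_2,v_3],
  ∂[v_1,v_3,v_5] = [v_3,v_5] − [v_1,v_5] + [v_1,v_3].
This gives a 15×10 integer matrix of rank 10; reducing to Smith normal form yields diagonal entries (1,1,1,1,1,1,1,1,1,2).

Reading off H_k = ker ∂_k / im ∂_{k+1}:

  H_0: rank C_0 − rank ∂_1 = 6 − 5 = 1, and the invariant factors of ∂_1 are all 1, so H_0 ≅ Z.
  H_1: rank ker ∂_1 − rank ∂_2 = (15 − 5) − 10 = 0, and ∂_2 has invariant factor 2 > 1, so H_1 ≅ Z/2.
  H_2: rank ker ∂_2 − rank ∂_3 = (10 − 10) − 0 = 0, and there is no ∂_3, so H_2 ≅ 0.

(K is a triangulation of the real projective plane RP^2.)

H_0 ≅ Z,  H_1 ≅ Z/2,  H_2 = 0.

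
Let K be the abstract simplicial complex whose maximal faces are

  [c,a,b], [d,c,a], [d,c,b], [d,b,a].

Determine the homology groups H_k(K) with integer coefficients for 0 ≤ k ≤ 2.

H_0 ≅ Z,  H_1 = 0,  H_2 ≅ Z.

K has 4 vertices, 6 edges, 4 triangles.
rank ∂_0 = 0, rank ∂_1 = 3 ⇒ b_0 = 4 − 0 − 3 = 1; all invariant factors of ∂_1 are 1 so no torsion. So H_0 = Z.
rank ∂_1 = 3, rank ∂_2 = 3 ⇒ b_1 = 6 − 3 − 3 = 0; all invariant factors of ∂_2 are 1 so no torsion. So H_1 = 0.
rank ∂_2 = 3, rank ∂_3 = 0 ⇒ b_2 = 4 − 3 − 0 = 1. So H_2 = Z.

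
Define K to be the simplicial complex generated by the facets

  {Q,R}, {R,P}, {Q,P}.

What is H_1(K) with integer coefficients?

Order the vertices as P < Q < R. Listing each simplex with vertices in this order, K has dimension 1 with simplices:

  0-simplices (3): P, Q, R
  1-simplices (3): PQ, PR, QR

Hence C_0 ≅ Z^3, C_1 ≅ Z^3.

∂_1: C_1 → C_0 maps an edge to its endpoints' difference, ∂[p,q] = q − p. For instance
  ∂PR = R − P.
This gives a 3×3 integer matrix of rank 2; reducing to Smith normal form yields diagonal entries (1,1).

From H_k ≅ ker(∂_k) / im(∂_{k+1}) we obtain:

  H_1: rank ker ∂_1 − rank ∂_2 = (3 − 2) − 0 = 1, and there is no ∂_2, so H_1 ≅ Z.

H_1 ≅ Z.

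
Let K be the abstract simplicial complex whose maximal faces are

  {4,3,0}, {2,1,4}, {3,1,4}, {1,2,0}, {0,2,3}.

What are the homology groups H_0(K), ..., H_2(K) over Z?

H_0 = Z,  H_1 = Z,  H_2 = 0.

Take the total order 0 < 1 < 2 < 3 < 4 on the vertex set. Then K (dimension 2) consists of the simplices:

  0-simplices (5): [0], [1], [2], [3], [4]
  1-simplices (10): [0,1], [0,2], [0,3], [0,4], [1,2], [1,3], [1,4], [2,3], [2,4], [3,4]
  2-simplices (5): [0,1,2], [0,2,3], [0,3,4], [1,2,4], [1,3,4]

Hence C_0 ≅ Z^5, C_1 ≅ Z^10, C_2 ≅ Z^5.

Boundary ∂_1: C_1 → C_0 is given by ∂[p,q] = [q] − [p]. For instance
  ∂[0,2] = [2] − [0].
This gives a 5×10 integer matrix of rank 4; reducing to Smith normal form yields diagonal entries (1,1,1,1).

∂_2: C_2 → C_1 acts by ∂[p,q,r] = [q,r] − [p,r] + [p,q]. For instance
  ∂[1,3,4] = [3,4] − [1,4] + [1,3],
  ∂[0,2,3] = [2,3] − [0,3] + [0,2].
The 10×5 boundary matrix has rank 5 and Smith normal form diag(1,1,1,1,1).

Computing H_k = (kernel of ∂_k) / (image of ∂_{k+1}):

  H_0: rank C_0 − rank ∂_1 = 5 − 4 = 1, and the invariant factors of ∂_1 are all 1, so H_0 ≅ Z.
  H_1: rank ker ∂_1 − rank ∂_2 = (10 − 4) − 5 = 1, and the invariant factors of ∂_2 are all 1, so H_1 ≅ Z.
  H_2: rank ker ∂_2 − rank ∂_3 = (5 − 5) − 0 = 0, and there is no ∂_3, so H_2 ≅ 0.

(K is a triangulation of the Möbius band.)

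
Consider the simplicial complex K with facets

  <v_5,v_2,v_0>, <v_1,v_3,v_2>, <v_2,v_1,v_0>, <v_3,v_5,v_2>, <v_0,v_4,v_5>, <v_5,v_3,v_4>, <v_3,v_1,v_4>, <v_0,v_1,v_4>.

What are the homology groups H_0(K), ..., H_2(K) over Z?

H_0 ≅ Z,  H_1 = 0,  H_2 ≅ Z.

We work with the vertex ordering v_0 < v_1 < v_2 < v_3 < v_4 < v_5. The simplices of K, each written with vertices in increasing order, are:

  0-simplices (6): [v_0], [v_1], [v_2], [v_3], [v_4], [v_5]
  1-simplices (12): [v_0,v_1], [v_0,v_2], [v_0,v_4], [v_0,v_5], [v_1,v_2], [v_1,v_3], [v_1,v_4], [v_2,v_3], [v_2,v_5], [v_3,v_4], [v_3,v_5], [v_4,v_5]
  2-simplices (8): [v_0,v_1,v_2], [v_0,v_1,v_4], [v_0,v_2,v_5], [v_0,v_4,v_5], [v_1,v_2,v_3], [v_1,v_3,v_4], [v_2,v_3,v_5], [v_3,v_4,v_5]

so the chain groups are C_0 ≅ Z^6, C_1 ≅ Z^12, C_2 ≅ Z^8.

The boundary map ∂_1: C_1 → C_0 is given by ∂[p,q] = [q] − [p].
The 6×12 boundary matrix has rank 5 and Smith normal form diag(1,1,1,1,1).

Boundary ∂_2: C_2 → C_1 acts by ∂[p,q,r] = [q,r] − [p,r] + [p,q]. For instance
  ∂[v_0,v_1,v_2] = [v_1,v_2] − [v_0,v_2] + [v_0,v_1],
  ∂[v_0,v_2,v_5] = [v_2,v_5] − [v_0,v_5] + [v_0,v_2].
As a 12×8 matrix over Z this has rank 7, with invariant factors (1,1,1,1,1,1,1).

Reading off H_k = ker ∂_k / im ∂_{k+1}:

  H_0: rank C_0 − rank ∂_1 = 6 − 5 = 1, and the invariant factors of ∂_1 are all 1, so H_0 = Z.
  H_1: rank ker ∂_1 − rank ∂_2 = (12 − 5) − 7 = 0, and the invariant factors of ∂_2 are all 1, so H_1 = 0.
  H_2: rank ker ∂_2 − rank ∂_3 = (8 − 7) − 0 = 1, and there is no ∂_3, so H_2 = Z.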